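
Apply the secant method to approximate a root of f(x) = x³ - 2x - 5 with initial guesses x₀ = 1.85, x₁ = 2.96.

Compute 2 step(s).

f(x) = x³ - 2x - 5
x₀ = 1.85, x₁ = 2.96

Secant formula: x_{n+1} = x_n - f(x_n)(x_n - x_{n-1})/(f(x_n) - f(x_{n-1}))

Iteration 1:
  f(1.850000) = -2.368375
  f(2.960000) = 15.014336
  x_2 = 2.960000 - 15.014336×(2.960000 - 1.850000)/(15.014336 - (-2.368375))
       = 2.001236
Iteration 2:
  f(2.960000) = 15.014336
  f(2.001236) = -0.987628
  x_3 = 2.001236 - (-0.987628)×(2.001236 - 2.960000)/(-0.987628 - 15.014336)
       = 2.060410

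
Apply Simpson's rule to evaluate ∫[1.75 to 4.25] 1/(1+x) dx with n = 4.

f(x) = 1/(1+x)
a = 1.75, b = 4.25, n = 4
h = (b - a)/n = 0.625000

Simpson's rule: (h/3)[f(x₀) + 4f(x₁) + 2f(x₂) + ... + f(xₙ)]

x_0 = 1.7500, f(x_0) = 0.363636, coefficient = 1
x_1 = 2.3750, f(x_1) = 0.296296, coefficient = 4
x_2 = 3.0000, f(x_2) = 0.250000, coefficient = 2
x_3 = 3.6250, f(x_3) = 0.216216, coefficient = 4
x_4 = 4.2500, f(x_4) = 0.190476, coefficient = 1

I ≈ (0.625000/3) × 3.104163 = 0.646701
Exact value: 0.646627
Error: 0.000073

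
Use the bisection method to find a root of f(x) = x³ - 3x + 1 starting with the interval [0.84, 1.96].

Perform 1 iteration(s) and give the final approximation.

f(x) = x³ - 3x + 1
Initial interval: [0.84, 1.96]

Iteration 1:
  c_1 = (0.840000 + 1.960000)/2 = 1.400000
  f(c_1) = f(1.400000) = -0.456000
  f(a) × f(c) ≥ 0, new interval: [1.400000, 1.960000]

After 1 iteration(s), the approximation is c_1 = 1.400000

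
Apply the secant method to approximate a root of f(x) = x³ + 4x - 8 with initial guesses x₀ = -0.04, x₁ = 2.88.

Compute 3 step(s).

f(x) = x³ + 4x - 8
x₀ = -0.04, x₁ = 2.88

Secant formula: x_{n+1} = x_n - f(x_n)(x_n - x_{n-1})/(f(x_n) - f(x_{n-1}))

Iteration 1:
  f(-0.040000) = -8.160064
  f(2.880000) = 27.407872
  x_2 = 2.880000 - 27.407872×(2.880000 - (-0.040000))/(27.407872 - (-8.160064))
       = 0.629912
Iteration 2:
  f(2.880000) = 27.407872
  f(0.629912) = -5.230410
  x_3 = 0.629912 - (-5.230410)×(0.629912 - 2.880000)/(-5.230410 - 27.407872)
       = 0.990497
Iteration 3:
  f(0.629912) = -5.230410
  f(0.990497) = -3.066249
  x_4 = 0.990497 - (-3.066249)×(0.990497 - 0.629912)/(-3.066249 - (-5.230410))
       = 1.501386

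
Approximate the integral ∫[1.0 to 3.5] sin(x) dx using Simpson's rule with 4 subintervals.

f(x) = sin(x)
a = 1.0, b = 3.5, n = 4
h = (b - a)/n = 0.625000

Simpson's rule: (h/3)[f(x₀) + 4f(x₁) + 2f(x₂) + ... + f(xₙ)]

x_0 = 1.0000, f(x_0) = 0.841471, coefficient = 1
x_1 = 1.6250, f(x_1) = 0.998531, coefficient = 4
x_2 = 2.2500, f(x_2) = 0.778073, coefficient = 2
x_3 = 2.8750, f(x_3) = 0.263446, coefficient = 4
x_4 = 3.5000, f(x_4) = -0.350783, coefficient = 1

I ≈ (0.625000/3) × 7.094743 = 1.478072
Exact value: 1.476759
Error: 0.001313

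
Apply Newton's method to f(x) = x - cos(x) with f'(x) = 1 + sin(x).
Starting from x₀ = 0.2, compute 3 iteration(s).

f(x) = x - cos(x)
f'(x) = 1 + sin(x)
x₀ = 0.2

Newton-Raphson formula: x_{n+1} = x_n - f(x_n)/f'(x_n)

Iteration 1:
  f(0.200000) = -0.780067
  f'(0.200000) = 1.198669
  x_1 = 0.200000 - (-0.780067)/1.198669 = 0.850777
Iteration 2:
  f(0.850777) = 0.191378
  f'(0.850777) = 1.751793
  x_2 = 0.850777 - 0.191378/1.751793 = 0.741530
Iteration 3:
  f(0.741530) = 0.004094
  f'(0.741530) = 1.675417
  x_3 = 0.741530 - 0.004094/1.675417 = 0.739086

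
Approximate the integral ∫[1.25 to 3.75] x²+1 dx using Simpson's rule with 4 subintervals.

f(x) = x²+1
a = 1.25, b = 3.75, n = 4
h = (b - a)/n = 0.625000

Simpson's rule: (h/3)[f(x₀) + 4f(x₁) + 2f(x₂) + ... + f(xₙ)]

x_0 = 1.2500, f(x_0) = 2.562500, coefficient = 1
x_1 = 1.8750, f(x_1) = 4.515625, coefficient = 4
x_2 = 2.5000, f(x_2) = 7.250000, coefficient = 2
x_3 = 3.1250, f(x_3) = 10.765625, coefficient = 4
x_4 = 3.7500, f(x_4) = 15.062500, coefficient = 1

I ≈ (0.625000/3) × 93.250000 = 19.427083
Exact value: 19.427083
Error: 0.000000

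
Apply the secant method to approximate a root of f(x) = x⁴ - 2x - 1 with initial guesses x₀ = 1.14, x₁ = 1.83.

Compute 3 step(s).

f(x) = x⁴ - 2x - 1
x₀ = 1.14, x₁ = 1.83

Secant formula: x_{n+1} = x_n - f(x_n)(x_n - x_{n-1})/(f(x_n) - f(x_{n-1}))

Iteration 1:
  f(1.140000) = -1.591040
  f(1.830000) = 6.555131
  x_2 = 1.830000 - 6.555131×(1.830000 - 1.140000)/(6.555131 - (-1.591040))
       = 1.274765
Iteration 2:
  f(1.830000) = 6.555131
  f(1.274765) = -0.908822
  x_3 = 1.274765 - (-0.908822)×(1.274765 - 1.830000)/(-0.908822 - 6.555131)
       = 1.342371
Iteration 3:
  f(1.274765) = -0.908822
  f(1.342371) = -0.437682
  x_4 = 1.342371 - (-0.437682)×(1.342371 - 1.274765)/(-0.437682 - (-0.908822))
       = 1.405176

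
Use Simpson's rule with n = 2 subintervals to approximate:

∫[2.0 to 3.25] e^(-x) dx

f(x) = e^(-x)
a = 2.0, b = 3.25, n = 2
h = (b - a)/n = 0.625000

Simpson's rule: (h/3)[f(x₀) + 4f(x₁) + 2f(x₂) + ... + f(xₙ)]

x_0 = 2.0000, f(x_0) = 0.135335, coefficient = 1
x_1 = 2.6250, f(x_1) = 0.072440, coefficient = 4
x_2 = 3.2500, f(x_2) = 0.038774, coefficient = 1

I ≈ (0.625000/3) × 0.463869 = 0.096639
Exact value: 0.096561
Error: 0.000078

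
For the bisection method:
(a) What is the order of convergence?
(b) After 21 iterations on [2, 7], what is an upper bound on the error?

(a) Bisection has linear (order 1) convergence; the error is halved each step.

(b) Error bound = (b-a)/2^n = (7 - 2)/2^{21}
    = 5/2^{21}

(a) 1 (linear); (b) error ≤ 2.38e-06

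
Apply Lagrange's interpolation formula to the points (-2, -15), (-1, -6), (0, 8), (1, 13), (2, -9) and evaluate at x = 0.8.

Lagrange interpolation formula:
P(x) = Σ yᵢ × Lᵢ(x)
where Lᵢ(x) = Π_{j≠i} (x - xⱼ)/(xᵢ - xⱼ)

L_0(0.8) = (0.8 - (-1))/(-2 - (-1)) × (0.8 - 0)/(-2 - 0) × (0.8 - 1)/(-2 - 1) × (0.8 - 2)/(-2 - 2) = 0.014400
L_1(0.8) = (0.8 - (-2))/(-1 - (-2)) × (0.8 - 0)/(-1 - 0) × (0.8 - 1)/(-1 - 1) × (0.8 - 2)/(-1 - 2) = -0.089600
L_2(0.8) = (0.8 - (-2))/(0 - (-2)) × (0.8 - (-1))/(0 - (-1)) × (0.8 - 1)/(0 - 1) × (0.8 - 2)/(0 - 2) = 0.302400
L_3(0.8) = (0.8 - (-2))/(1 - (-2)) × (0.8 - (-1))/(1 - (-1)) × (0.8 - 0)/(1 - 0) × (0.8 - 2)/(1 - 2) = 0.806400
L_4(0.8) = (0.8 - (-2))/(2 - (-2)) × (0.8 - (-1))/(2 - (-1)) × (0.8 - 0)/(2 - 0) × (0.8 - 1)/(2 - 1) = -0.033600

P(0.8) = (-15)×L_0(0.8) + (-6)×L_1(0.8) + 8×L_2(0.8) + 13×L_3(0.8) + (-9)×L_4(0.8)
P(0.8) = 13.526400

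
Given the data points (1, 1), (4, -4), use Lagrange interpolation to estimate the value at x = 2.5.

Lagrange interpolation formula:
P(x) = Σ yᵢ × Lᵢ(x)
where Lᵢ(x) = Π_{j≠i} (x - xⱼ)/(xᵢ - xⱼ)

L_0(2.5) = (2.5 - 4)/(1 - 4) = 0.500000
L_1(2.5) = (2.5 - 1)/(4 - 1) = 0.500000

P(2.5) = 1×L_0(2.5) + (-4)×L_1(2.5)
P(2.5) = -1.500000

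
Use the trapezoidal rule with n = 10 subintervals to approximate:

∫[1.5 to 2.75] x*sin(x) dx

f(x) = x*sin(x)
a = 1.5, b = 2.75, n = 10
h = (b - a)/n = 0.125000

Trapezoidal rule: (h/2)[f(x₀) + 2f(x₁) + 2f(x₂) + ... + f(xₙ)]

x_0 = 1.5000, f(x_0) = 1.496242, coefficient = 1
x_1 = 1.6250, f(x_1) = 1.622613, coefficient = 2
x_2 = 1.7500, f(x_2) = 1.721975, coefficient = 2
x_3 = 1.8750, f(x_3) = 1.788911, coefficient = 2
x_4 = 2.0000, f(x_4) = 1.818595, coefficient = 2
x_5 = 2.1250, f(x_5) = 1.806930, coefficient = 2
x_6 = 2.2500, f(x_6) = 1.750665, coefficient = 2
x_7 = 2.3750, f(x_7) = 1.647502, coefficient = 2
x_8 = 2.5000, f(x_8) = 1.496180, coefficient = 2
x_9 = 2.6250, f(x_9) = 1.296541, coefficient = 2
x_10 = 2.7500, f(x_10) = 1.049568, coefficient = 1

I ≈ (0.125000/2) × 32.445634 = 2.027852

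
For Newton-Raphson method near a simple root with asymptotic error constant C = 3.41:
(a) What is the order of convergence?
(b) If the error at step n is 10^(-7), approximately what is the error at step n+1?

(a) Newton-Raphson has quadratic (order 2) convergence near simple roots.
    This means |e_{n+1}| ≈ C|e_n|².

(b) With |e_n| = 10^(-7) and C = 3.41:
    |e_{n+1}| ≈ 3.41 × (10^(-7))² = 3.41 × 10^(-14)

(a) 2 (quadratic); (b) |e_{n+1}| ≈ 3.410e-14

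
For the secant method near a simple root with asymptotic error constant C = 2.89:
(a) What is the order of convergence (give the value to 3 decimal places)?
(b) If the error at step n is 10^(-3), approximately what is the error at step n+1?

(a) Secant method has superlinear convergence with order φ = (1+√5)/2 ≈ 1.618.
    This means |e_{n+1}| ≈ C|e_n|^1.618.

(b) With |e_n| = 10^(-3) and C = 2.89:
    |e_{n+1}| ≈ 2.89 × (10^(-3))^1.618 = 2.89 × 10^(-4.85)

(a) ≈ 1.618 (golden ratio); (b) |e_{n+1}| ≈ 4.044e-05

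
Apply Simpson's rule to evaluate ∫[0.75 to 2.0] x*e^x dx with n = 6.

f(x) = x*e^x
a = 0.75, b = 2.0, n = 6
h = (b - a)/n = 0.208333

Simpson's rule: (h/3)[f(x₀) + 4f(x₁) + 2f(x₂) + ... + f(xₙ)]

x_0 = 0.7500, f(x_0) = 1.587750, coefficient = 1
x_1 = 0.9583, f(x_1) = 2.498708, coefficient = 4
x_2 = 1.1667, f(x_2) = 3.746482, coefficient = 2
x_3 = 1.3750, f(x_3) = 5.438230, coefficient = 4
x_4 = 1.5833, f(x_4) = 7.712679, coefficient = 2
x_5 = 1.7917, f(x_5) = 10.749002, coefficient = 4
x_6 = 2.0000, f(x_6) = 14.778112, coefficient = 1

I ≈ (0.208333/3) × 114.027949 = 7.918608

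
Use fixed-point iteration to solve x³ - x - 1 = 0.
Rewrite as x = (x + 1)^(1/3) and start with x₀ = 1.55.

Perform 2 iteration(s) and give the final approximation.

Equation: x³ - x - 1 = 0
Fixed-point form: x = (x + 1)^(1/3)
x₀ = 1.55

x_1 = g(1.550000) = 1.366197
x_2 = g(1.366197) = 1.332550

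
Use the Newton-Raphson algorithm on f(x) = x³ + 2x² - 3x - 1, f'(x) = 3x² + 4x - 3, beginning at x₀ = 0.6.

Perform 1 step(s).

f(x) = x³ + 2x² - 3x - 1
f'(x) = 3x² + 4x - 3
x₀ = 0.6

Newton-Raphson formula: x_{n+1} = x_n - f(x_n)/f'(x_n)

Iteration 1:
  f(0.600000) = -1.864000
  f'(0.600000) = 0.480000
  x_1 = 0.600000 - (-1.864000)/0.480000 = 4.483333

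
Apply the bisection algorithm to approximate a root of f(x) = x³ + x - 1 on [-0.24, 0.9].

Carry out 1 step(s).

f(x) = x³ + x - 1
Initial interval: [-0.24, 0.9]

Iteration 1:
  c_1 = (-0.240000 + 0.900000)/2 = 0.330000
  f(c_1) = f(0.330000) = -0.634063
  f(a) × f(c) ≥ 0, new interval: [0.330000, 0.900000]

After 1 iteration(s), the approximation is c_1 = 0.330000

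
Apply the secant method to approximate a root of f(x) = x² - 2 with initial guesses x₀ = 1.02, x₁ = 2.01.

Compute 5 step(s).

f(x) = x² - 2
x₀ = 1.02, x₁ = 2.01

Secant formula: x_{n+1} = x_n - f(x_n)(x_n - x_{n-1})/(f(x_n) - f(x_{n-1}))

Iteration 1:
  f(1.020000) = -0.959600
  f(2.010000) = 2.040100
  x_2 = 2.010000 - 2.040100×(2.010000 - 1.020000)/(2.040100 - (-0.959600))
       = 1.336700
Iteration 2:
  f(2.010000) = 2.040100
  f(1.336700) = -0.213234
  x_3 = 1.336700 - (-0.213234)×(1.336700 - 2.010000)/(-0.213234 - 2.040100)
       = 1.400414
Iteration 3:
  f(1.336700) = -0.213234
  f(1.400414) = -0.038840
  x_4 = 1.400414 - (-0.038840)×(1.400414 - 1.336700)/(-0.038840 - (-0.213234))
       = 1.414604
Iteration 4:
  f(1.400414) = -0.038840
  f(1.414604) = 0.001105
  x_5 = 1.414604 - 0.001105×(1.414604 - 1.400414)/(0.001105 - (-0.038840))
       = 1.414212
Iteration 5:
  f(1.414604) = 0.001105
  f(1.414212) = -0.000005
  x_6 = 1.414212 - (-0.000005)×(1.414212 - 1.414604)/(-0.000005 - 0.001105)
       = 1.414214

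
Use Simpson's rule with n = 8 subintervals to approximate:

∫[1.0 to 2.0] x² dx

f(x) = x²
a = 1.0, b = 2.0, n = 8
h = (b - a)/n = 0.125000

Simpson's rule: (h/3)[f(x₀) + 4f(x₁) + 2f(x₂) + ... + f(xₙ)]

x_0 = 1.0000, f(x_0) = 1.000000, coefficient = 1
x_1 = 1.1250, f(x_1) = 1.265625, coefficient = 4
x_2 = 1.2500, f(x_2) = 1.562500, coefficient = 2
x_3 = 1.3750, f(x_3) = 1.890625, coefficient = 4
x_4 = 1.5000, f(x_4) = 2.250000, coefficient = 2
x_5 = 1.6250, f(x_5) = 2.640625, coefficient = 4
x_6 = 1.7500, f(x_6) = 3.062500, coefficient = 2
x_7 = 1.8750, f(x_7) = 3.515625, coefficient = 4
x_8 = 2.0000, f(x_8) = 4.000000, coefficient = 1

I ≈ (0.125000/3) × 56.000000 = 2.333333
Exact value: 2.333333
Error: 0.000000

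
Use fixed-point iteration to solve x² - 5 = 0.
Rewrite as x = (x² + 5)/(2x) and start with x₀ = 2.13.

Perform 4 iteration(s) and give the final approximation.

Equation: x² - 5 = 0
Fixed-point form: x = (x² + 5)/(2x)
x₀ = 2.13

x_1 = g(2.130000) = 2.238709
x_2 = g(2.238709) = 2.236070
x_3 = g(2.236070) = 2.236068
x_4 = g(2.236068) = 2.236068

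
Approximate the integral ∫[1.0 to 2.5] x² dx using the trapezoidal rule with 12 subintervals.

f(x) = x²
a = 1.0, b = 2.5, n = 12
h = (b - a)/n = 0.125000

Trapezoidal rule: (h/2)[f(x₀) + 2f(x₁) + 2f(x₂) + ... + f(xₙ)]

x_0 = 1.0000, f(x_0) = 1.000000, coefficient = 1
x_1 = 1.1250, f(x_1) = 1.265625, coefficient = 2
x_2 = 1.2500, f(x_2) = 1.562500, coefficient = 2
x_3 = 1.3750, f(x_3) = 1.890625, coefficient = 2
x_4 = 1.5000, f(x_4) = 2.250000, coefficient = 2
x_5 = 1.6250, f(x_5) = 2.640625, coefficient = 2
x_6 = 1.7500, f(x_6) = 3.062500, coefficient = 2
x_7 = 1.8750, f(x_7) = 3.515625, coefficient = 2
x_8 = 2.0000, f(x_8) = 4.000000, coefficient = 2
x_9 = 2.1250, f(x_9) = 4.515625, coefficient = 2
x_10 = 2.2500, f(x_10) = 5.062500, coefficient = 2
x_11 = 2.3750, f(x_11) = 5.640625, coefficient = 2
x_12 = 2.5000, f(x_12) = 6.250000, coefficient = 1

I ≈ (0.125000/2) × 78.062500 = 4.878906
Exact value: 4.875000
Error: 0.003906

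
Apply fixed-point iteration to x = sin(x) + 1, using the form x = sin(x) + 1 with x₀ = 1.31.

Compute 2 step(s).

Equation: x = sin(x) + 1
Fixed-point form: x = sin(x) + 1
x₀ = 1.31

x_1 = g(1.310000) = 1.966185
x_2 = g(1.966185) = 1.922847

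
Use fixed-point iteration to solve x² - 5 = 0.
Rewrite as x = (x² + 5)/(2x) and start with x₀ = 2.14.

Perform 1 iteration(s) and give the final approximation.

Equation: x² - 5 = 0
Fixed-point form: x = (x² + 5)/(2x)
x₀ = 2.14

x_1 = g(2.140000) = 2.238224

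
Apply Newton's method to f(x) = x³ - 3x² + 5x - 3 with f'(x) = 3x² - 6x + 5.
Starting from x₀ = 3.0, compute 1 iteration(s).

f(x) = x³ - 3x² + 5x - 3
f'(x) = 3x² - 6x + 5
x₀ = 3.0

Newton-Raphson formula: x_{n+1} = x_n - f(x_n)/f'(x_n)

Iteration 1:
  f(3.000000) = 12.000000
  f'(3.000000) = 14.000000
  x_1 = 3.000000 - 12.000000/14.000000 = 2.142857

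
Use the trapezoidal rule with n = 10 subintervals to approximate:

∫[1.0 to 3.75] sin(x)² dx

f(x) = sin(x)²
a = 1.0, b = 3.75, n = 10
h = (b - a)/n = 0.275000

Trapezoidal rule: (h/2)[f(x₀) + 2f(x₁) + 2f(x₂) + ... + f(xₙ)]

x_0 = 1.0000, f(x_0) = 0.708073, coefficient = 1
x_1 = 1.2750, f(x_1) = 0.915027, coefficient = 2
x_2 = 1.5500, f(x_2) = 0.999568, coefficient = 2
x_3 = 1.8250, f(x_3) = 0.936760, coefficient = 2
x_4 = 2.1000, f(x_4) = 0.745130, coefficient = 2
x_5 = 2.3750, f(x_5) = 0.481199, coefficient = 2
x_6 = 2.6500, f(x_6) = 0.222813, coefficient = 2
x_7 = 2.9250, f(x_7) = 0.046183, coefficient = 2
x_8 = 3.2000, f(x_8) = 0.003408, coefficient = 2
x_9 = 3.4750, f(x_9) = 0.107102, coefficient = 2
x_10 = 3.7500, f(x_10) = 0.326682, coefficient = 1

I ≈ (0.275000/2) × 9.949136 = 1.368006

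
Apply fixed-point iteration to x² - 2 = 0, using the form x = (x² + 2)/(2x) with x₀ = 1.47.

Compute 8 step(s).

Equation: x² - 2 = 0
Fixed-point form: x = (x² + 2)/(2x)
x₀ = 1.47

x_1 = g(1.470000) = 1.415272
x_2 = g(1.415272) = 1.414214
x_3 = g(1.414214) = 1.414214
x_4 = g(1.414214) = 1.414214
x_5 = g(1.414214) = 1.414214
x_6 = g(1.414214) = 1.414214
x_7 = g(1.414214) = 1.414214
x_8 = g(1.414214) = 1.414214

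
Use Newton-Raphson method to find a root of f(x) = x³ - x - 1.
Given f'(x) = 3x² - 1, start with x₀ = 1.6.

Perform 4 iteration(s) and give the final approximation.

f(x) = x³ - x - 1
f'(x) = 3x² - 1
x₀ = 1.6

Newton-Raphson formula: x_{n+1} = x_n - f(x_n)/f'(x_n)

Iteration 1:
  f(1.600000) = 1.496000
  f'(1.600000) = 6.680000
  x_1 = 1.600000 - 1.496000/6.680000 = 1.376048
Iteration 2:
  f(1.376048) = 0.229510
  f'(1.376048) = 4.680524
  x_2 = 1.376048 - 0.229510/4.680524 = 1.327013
Iteration 3:
  f(1.327013) = 0.009808
  f'(1.327013) = 4.282890
  x_3 = 1.327013 - 0.009808/4.282890 = 1.324723
Iteration 4:
  f(1.324723) = 0.000021
  f'(1.324723) = 4.264672
  x_4 = 1.324723 - 0.000021/4.264672 = 1.324718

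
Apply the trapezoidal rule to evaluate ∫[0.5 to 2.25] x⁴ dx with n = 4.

f(x) = x⁴
a = 0.5, b = 2.25, n = 4
h = (b - a)/n = 0.437500

Trapezoidal rule: (h/2)[f(x₀) + 2f(x₁) + 2f(x₂) + ... + f(xₙ)]

x_0 = 0.5000, f(x_0) = 0.062500, coefficient = 1
x_1 = 0.9375, f(x_1) = 0.772476, coefficient = 2
x_2 = 1.3750, f(x_2) = 3.574463, coefficient = 2
x_3 = 1.8125, f(x_3) = 10.792252, coefficient = 2
x_4 = 2.2500, f(x_4) = 25.628906, coefficient = 1

I ≈ (0.437500/2) × 55.969788 = 12.243391
Exact value: 11.526758
Error: 0.716633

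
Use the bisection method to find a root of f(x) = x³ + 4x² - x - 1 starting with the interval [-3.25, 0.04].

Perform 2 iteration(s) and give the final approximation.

f(x) = x³ + 4x² - x - 1
Initial interval: [-3.25, 0.04]

Iteration 1:
  c_1 = (-3.250000 + 0.040000)/2 = -1.605000
  f(c_1) = f(-1.605000) = 6.774580
  f(a) × f(c) ≥ 0, new interval: [-1.605000, 0.040000]
Iteration 2:
  c_2 = (-1.605000 + 0.040000)/2 = -0.782500
  f(c_2) = f(-0.782500) = 1.752595
  f(a) × f(c) ≥ 0, new interval: [-0.782500, 0.040000]

After 2 iteration(s), the approximation is c_2 = -0.782500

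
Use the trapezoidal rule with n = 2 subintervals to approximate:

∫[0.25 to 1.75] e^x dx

f(x) = e^x
a = 0.25, b = 1.75, n = 2
h = (b - a)/n = 0.750000

Trapezoidal rule: (h/2)[f(x₀) + 2f(x₁) + 2f(x₂) + ... + f(xₙ)]

x_0 = 0.2500, f(x_0) = 1.284025, coefficient = 1
x_1 = 1.0000, f(x_1) = 2.718282, coefficient = 2
x_2 = 1.7500, f(x_2) = 5.754603, coefficient = 1

I ≈ (0.750000/2) × 12.475192 = 4.678197
Exact value: 4.470577
Error: 0.207620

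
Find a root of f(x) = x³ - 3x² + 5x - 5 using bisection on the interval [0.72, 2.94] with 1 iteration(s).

f(x) = x³ - 3x² + 5x - 5
Initial interval: [0.72, 2.94]

Iteration 1:
  c_1 = (0.720000 + 2.940000)/2 = 1.830000
  f(c_1) = f(1.830000) = 0.231787
  f(a) × f(c) < 0, new interval: [0.720000, 1.830000]

After 1 iteration(s), the approximation is c_1 = 1.830000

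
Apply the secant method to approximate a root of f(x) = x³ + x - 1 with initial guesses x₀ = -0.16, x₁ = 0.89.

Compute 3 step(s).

f(x) = x³ + x - 1
x₀ = -0.16, x₁ = 0.89

Secant formula: x_{n+1} = x_n - f(x_n)(x_n - x_{n-1})/(f(x_n) - f(x_{n-1}))

Iteration 1:
  f(-0.160000) = -1.164096
  f(0.890000) = 0.594969
  x_2 = 0.890000 - 0.594969×(0.890000 - (-0.160000))/(0.594969 - (-1.164096))
       = 0.534858
Iteration 2:
  f(0.890000) = 0.594969
  f(0.534858) = -0.312133
  x_3 = 0.534858 - (-0.312133)×(0.534858 - 0.890000)/(-0.312133 - 0.594969)
       = 0.657062
Iteration 3:
  f(0.534858) = -0.312133
  f(0.657062) = -0.059264
  x_4 = 0.657062 - (-0.059264)×(0.657062 - 0.534858)/(-0.059264 - (-0.312133))
       = 0.685703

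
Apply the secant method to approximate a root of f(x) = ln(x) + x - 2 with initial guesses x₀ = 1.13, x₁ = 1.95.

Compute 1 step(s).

f(x) = ln(x) + x - 2
x₀ = 1.13, x₁ = 1.95

Secant formula: x_{n+1} = x_n - f(x_n)(x_n - x_{n-1})/(f(x_n) - f(x_{n-1}))

Iteration 1:
  f(1.130000) = -0.747782
  f(1.950000) = 0.617829
  x_2 = 1.950000 - 0.617829×(1.950000 - 1.130000)/(0.617829 - (-0.747782))
       = 1.579016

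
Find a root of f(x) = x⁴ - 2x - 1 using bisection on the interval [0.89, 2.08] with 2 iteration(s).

f(x) = x⁴ - 2x - 1
Initial interval: [0.89, 2.08]

Iteration 1:
  c_1 = (0.890000 + 2.080000)/2 = 1.485000
  f(c_1) = f(1.485000) = 0.893017
  f(a) × f(c) < 0, new interval: [0.890000, 1.485000]
Iteration 2:
  c_2 = (0.890000 + 1.485000)/2 = 1.187500
  f(c_2) = f(1.187500) = -1.386459
  f(a) × f(c) ≥ 0, new interval: [1.187500, 1.485000]

After 2 iteration(s), the approximation is c_2 = 1.187500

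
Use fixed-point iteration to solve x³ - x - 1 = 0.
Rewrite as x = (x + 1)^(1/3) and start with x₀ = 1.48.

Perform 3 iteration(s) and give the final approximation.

Equation: x³ - x - 1 = 0
Fixed-point form: x = (x + 1)^(1/3)
x₀ = 1.48

x_1 = g(1.480000) = 1.353580
x_2 = g(1.353580) = 1.330178
x_3 = g(1.330178) = 1.325754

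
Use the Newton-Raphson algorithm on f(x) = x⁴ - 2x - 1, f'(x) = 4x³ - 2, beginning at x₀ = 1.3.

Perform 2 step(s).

f(x) = x⁴ - 2x - 1
f'(x) = 4x³ - 2
x₀ = 1.3

Newton-Raphson formula: x_{n+1} = x_n - f(x_n)/f'(x_n)

Iteration 1:
  f(1.300000) = -0.743900
  f'(1.300000) = 6.788000
  x_1 = 1.300000 - (-0.743900)/6.788000 = 1.409590
Iteration 2:
  f(1.409590) = 0.128771
  f'(1.409590) = 9.203116
  x_2 = 1.409590 - 0.128771/9.203116 = 1.395598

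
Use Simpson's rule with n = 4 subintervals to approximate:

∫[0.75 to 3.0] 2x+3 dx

f(x) = 2x+3
a = 0.75, b = 3.0, n = 4
h = (b - a)/n = 0.562500

Simpson's rule: (h/3)[f(x₀) + 4f(x₁) + 2f(x₂) + ... + f(xₙ)]

x_0 = 0.7500, f(x_0) = 4.500000, coefficient = 1
x_1 = 1.3125, f(x_1) = 5.625000, coefficient = 4
x_2 = 1.8750, f(x_2) = 6.750000, coefficient = 2
x_3 = 2.4375, f(x_3) = 7.875000, coefficient = 4
x_4 = 3.0000, f(x_4) = 9.000000, coefficient = 1

I ≈ (0.562500/3) × 81.000000 = 15.187500
Exact value: 15.187500
Error: 0.000000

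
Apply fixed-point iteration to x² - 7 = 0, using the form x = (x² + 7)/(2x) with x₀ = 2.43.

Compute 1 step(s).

Equation: x² - 7 = 0
Fixed-point form: x = (x² + 7)/(2x)
x₀ = 2.43

x_1 = g(2.430000) = 2.655329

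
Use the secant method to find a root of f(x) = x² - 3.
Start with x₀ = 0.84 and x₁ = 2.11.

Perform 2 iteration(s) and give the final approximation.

f(x) = x² - 3
x₀ = 0.84, x₁ = 2.11

Secant formula: x_{n+1} = x_n - f(x_n)(x_n - x_{n-1})/(f(x_n) - f(x_{n-1}))

Iteration 1:
  f(0.840000) = -2.294400
  f(2.110000) = 1.452100
  x_2 = 2.110000 - 1.452100×(2.110000 - 0.840000)/(1.452100 - (-2.294400))
       = 1.617763
Iteration 2:
  f(2.110000) = 1.452100
  f(1.617763) = -0.382844
  x_3 = 1.617763 - (-0.382844)×(1.617763 - 2.110000)/(-0.382844 - 1.452100)
       = 1.720463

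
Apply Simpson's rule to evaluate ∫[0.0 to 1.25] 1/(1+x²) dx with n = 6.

f(x) = 1/(1+x²)
a = 0.0, b = 1.25, n = 6
h = (b - a)/n = 0.208333

Simpson's rule: (h/3)[f(x₀) + 4f(x₁) + 2f(x₂) + ... + f(xₙ)]

x_0 = 0.0000, f(x_0) = 1.000000, coefficient = 1
x_1 = 0.2083, f(x_1) = 0.958403, coefficient = 4
x_2 = 0.4167, f(x_2) = 0.852071, coefficient = 2
x_3 = 0.6250, f(x_3) = 0.719101, coefficient = 4
x_4 = 0.8333, f(x_4) = 0.590164, coefficient = 2
x_5 = 1.0417, f(x_5) = 0.479600, coefficient = 4
x_6 = 1.2500, f(x_6) = 0.390244, coefficient = 1

I ≈ (0.208333/3) × 12.903130 = 0.896051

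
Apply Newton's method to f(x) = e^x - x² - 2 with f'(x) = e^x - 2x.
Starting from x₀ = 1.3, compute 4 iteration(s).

f(x) = e^x - x² - 2
f'(x) = e^x - 2x
x₀ = 1.3

Newton-Raphson formula: x_{n+1} = x_n - f(x_n)/f'(x_n)

Iteration 1:
  f(1.300000) = -0.020703
  f'(1.300000) = 1.069297
  x_1 = 1.300000 - (-0.020703)/1.069297 = 1.319362
Iteration 2:
  f(1.319362) = 0.000317
  f'(1.319362) = 1.102309
  x_2 = 1.319362 - 0.000317/1.102309 = 1.319074
Iteration 3:
  f(1.319074) = 0.000000
  f'(1.319074) = 1.101808
  x_3 = 1.319074 - 0.000000/1.101808 = 1.319074
Iteration 4:
  f(1.319074) = 0.000000
  f'(1.319074) = 1.101808
  x_4 = 1.319074 - 0.000000/1.101808 = 1.319074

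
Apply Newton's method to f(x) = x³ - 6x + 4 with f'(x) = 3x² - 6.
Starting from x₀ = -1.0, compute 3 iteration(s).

f(x) = x³ - 6x + 4
f'(x) = 3x² - 6
x₀ = -1.0

Newton-Raphson formula: x_{n+1} = x_n - f(x_n)/f'(x_n)

Iteration 1:
  f(-1.000000) = 9.000000
  f'(-1.000000) = -3.000000
  x_1 = -1.000000 - 9.000000/(-3.000000) = 2.000000
Iteration 2:
  f(2.000000) = 0.000000
  f'(2.000000) = 6.000000
  x_2 = 2.000000 - 0.000000/6.000000 = 2.000000
Iteration 3:
  f(2.000000) = 0.000000
  f'(2.000000) = 6.000000
  x_3 = 2.000000 - 0.000000/6.000000 = 2.000000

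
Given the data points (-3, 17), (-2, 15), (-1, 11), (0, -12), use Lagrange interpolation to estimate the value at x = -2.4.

Lagrange interpolation formula:
P(x) = Σ yᵢ × Lᵢ(x)
where Lᵢ(x) = Π_{j≠i} (x - xⱼ)/(xᵢ - xⱼ)

L_0(-2.4) = (-2.4 - (-2))/(-3 - (-2)) × (-2.4 - (-1))/(-3 - (-1)) × (-2.4 - 0)/(-3 - 0) = 0.224000
L_1(-2.4) = (-2.4 - (-3))/(-2 - (-3)) × (-2.4 - (-1))/(-2 - (-1)) × (-2.4 - 0)/(-2 - 0) = 1.008000
L_2(-2.4) = (-2.4 - (-3))/(-1 - (-3)) × (-2.4 - (-2))/(-1 - (-2)) × (-2.4 - 0)/(-1 - 0) = -0.288000
L_3(-2.4) = (-2.4 - (-3))/(0 - (-3)) × (-2.4 - (-2))/(0 - (-2)) × (-2.4 - (-1))/(0 - (-1)) = 0.056000

P(-2.4) = 17×L_0(-2.4) + 15×L_1(-2.4) + 11×L_2(-2.4) + (-12)×L_3(-2.4)
P(-2.4) = 15.088000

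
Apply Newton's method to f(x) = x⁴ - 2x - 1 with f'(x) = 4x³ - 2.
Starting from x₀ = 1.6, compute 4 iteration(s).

f(x) = x⁴ - 2x - 1
f'(x) = 4x³ - 2
x₀ = 1.6

Newton-Raphson formula: x_{n+1} = x_n - f(x_n)/f'(x_n)

Iteration 1:
  f(1.600000) = 2.353600
  f'(1.600000) = 14.384000
  x_1 = 1.600000 - 2.353600/14.384000 = 1.436374
Iteration 2:
  f(1.436374) = 0.383921
  f'(1.436374) = 9.853930
  x_2 = 1.436374 - 0.383921/9.853930 = 1.397413
Iteration 3:
  f(1.397413) = 0.018454
  f'(1.397413) = 8.915255
  x_3 = 1.397413 - 0.018454/8.915255 = 1.395343
Iteration 4:
  f(1.395343) = 0.000050
  f'(1.395343) = 8.866823
  x_4 = 1.395343 - 0.000050/8.866823 = 1.395337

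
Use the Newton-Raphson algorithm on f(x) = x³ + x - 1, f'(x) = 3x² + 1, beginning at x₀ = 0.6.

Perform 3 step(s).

f(x) = x³ + x - 1
f'(x) = 3x² + 1
x₀ = 0.6

Newton-Raphson formula: x_{n+1} = x_n - f(x_n)/f'(x_n)

Iteration 1:
  f(0.600000) = -0.184000
  f'(0.600000) = 2.080000
  x_1 = 0.600000 - (-0.184000)/2.080000 = 0.688462
Iteration 2:
  f(0.688462) = 0.014778
  f'(0.688462) = 2.421938
  x_2 = 0.688462 - 0.014778/2.421938 = 0.682360
Iteration 3:
  f(0.682360) = 0.000077
  f'(0.682360) = 2.396845
  x_3 = 0.682360 - 0.000077/2.396845 = 0.682328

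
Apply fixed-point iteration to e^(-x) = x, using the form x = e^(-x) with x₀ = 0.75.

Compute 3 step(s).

Equation: e^(-x) = x
Fixed-point form: x = e^(-x)
x₀ = 0.75

x_1 = g(0.750000) = 0.472367
x_2 = g(0.472367) = 0.623525
x_3 = g(0.623525) = 0.536052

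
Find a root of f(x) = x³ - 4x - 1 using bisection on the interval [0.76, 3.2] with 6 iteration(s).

f(x) = x³ - 4x - 1
Initial interval: [0.76, 3.2]

Iteration 1:
  c_1 = (0.760000 + 3.200000)/2 = 1.980000
  f(c_1) = f(1.980000) = -1.157608
  f(a) × f(c) ≥ 0, new interval: [1.980000, 3.200000]
Iteration 2:
  c_2 = (1.980000 + 3.200000)/2 = 2.590000
  f(c_2) = f(2.590000) = 6.013979
  f(a) × f(c) < 0, new interval: [1.980000, 2.590000]
Iteration 3:
  c_3 = (1.980000 + 2.590000)/2 = 2.285000
  f(c_3) = f(2.285000) = 1.790499
  f(a) × f(c) < 0, new interval: [1.980000, 2.285000]
Iteration 4:
  c_4 = (1.980000 + 2.285000)/2 = 2.132500
  f(c_4) = f(2.132500) = 0.167664
  f(a) × f(c) < 0, new interval: [1.980000, 2.132500]
Iteration 5:
  c_5 = (1.980000 + 2.132500)/2 = 2.056250
  f(c_5) = f(2.056250) = -0.530838
  f(a) × f(c) ≥ 0, new interval: [2.056250, 2.132500]
Iteration 6:
  c_6 = (2.056250 + 2.132500)/2 = 2.094375
  f(c_6) = f(2.094375) = -0.190720
  f(a) × f(c) ≥ 0, new interval: [2.094375, 2.132500]

After 6 iteration(s), the approximation is c_6 = 2.094375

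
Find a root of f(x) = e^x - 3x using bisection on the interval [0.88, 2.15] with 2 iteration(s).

f(x) = e^x - 3x
Initial interval: [0.88, 2.15]

Iteration 1:
  c_1 = (0.880000 + 2.150000)/2 = 1.515000
  f(c_1) = f(1.515000) = 0.004421
  f(a) × f(c) < 0, new interval: [0.880000, 1.515000]
Iteration 2:
  c_2 = (0.880000 + 1.515000)/2 = 1.197500
  f(c_2) = f(1.197500) = -0.280673
  f(a) × f(c) ≥ 0, new interval: [1.197500, 1.515000]

After 2 iteration(s), the approximation is c_2 = 1.197500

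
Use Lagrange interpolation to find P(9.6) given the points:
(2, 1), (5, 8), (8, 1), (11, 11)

Lagrange interpolation formula:
P(x) = Σ yᵢ × Lᵢ(x)
where Lᵢ(x) = Π_{j≠i} (x - xⱼ)/(xᵢ - xⱼ)

L_0(9.6) = (9.6 - 5)/(2 - 5) × (9.6 - 8)/(2 - 8) × (9.6 - 11)/(2 - 11) = 0.063605
L_1(9.6) = (9.6 - 2)/(5 - 2) × (9.6 - 8)/(5 - 8) × (9.6 - 11)/(5 - 11) = -0.315259
L_2(9.6) = (9.6 - 2)/(8 - 2) × (9.6 - 5)/(8 - 5) × (9.6 - 11)/(8 - 11) = 0.906370
L_3(9.6) = (9.6 - 2)/(11 - 2) × (9.6 - 5)/(11 - 5) × (9.6 - 8)/(11 - 8) = 0.345284

P(9.6) = 1×L_0(9.6) + 8×L_1(9.6) + 1×L_2(9.6) + 11×L_3(9.6)
P(9.6) = 2.246025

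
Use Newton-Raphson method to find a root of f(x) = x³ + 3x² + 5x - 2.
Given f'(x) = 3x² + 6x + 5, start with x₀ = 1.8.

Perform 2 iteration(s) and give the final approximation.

f(x) = x³ + 3x² + 5x - 2
f'(x) = 3x² + 6x + 5
x₀ = 1.8

Newton-Raphson formula: x_{n+1} = x_n - f(x_n)/f'(x_n)

Iteration 1:
  f(1.800000) = 22.552000
  f'(1.800000) = 25.520000
  x_1 = 1.800000 - 22.552000/25.520000 = 0.916301
Iteration 2:
  f(0.916301) = 5.869660
  f'(0.916301) = 13.016628
  x_2 = 0.916301 - 5.869660/13.016628 = 0.465365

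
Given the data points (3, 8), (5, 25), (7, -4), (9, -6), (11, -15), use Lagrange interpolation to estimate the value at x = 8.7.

Lagrange interpolation formula:
P(x) = Σ yᵢ × Lᵢ(x)
where Lᵢ(x) = Π_{j≠i} (x - xⱼ)/(xᵢ - xⱼ)

L_0(8.7) = (8.7 - 5)/(3 - 5) × (8.7 - 7)/(3 - 7) × (8.7 - 9)/(3 - 9) × (8.7 - 11)/(3 - 11) = 0.011302
L_1(8.7) = (8.7 - 3)/(5 - 3) × (8.7 - 7)/(5 - 7) × (8.7 - 9)/(5 - 9) × (8.7 - 11)/(5 - 11) = -0.069647
L_2(8.7) = (8.7 - 3)/(7 - 3) × (8.7 - 5)/(7 - 5) × (8.7 - 9)/(7 - 9) × (8.7 - 11)/(7 - 11) = 0.227377
L_3(8.7) = (8.7 - 3)/(9 - 3) × (8.7 - 5)/(9 - 5) × (8.7 - 7)/(9 - 7) × (8.7 - 11)/(9 - 11) = 0.858978
L_4(8.7) = (8.7 - 3)/(11 - 3) × (8.7 - 5)/(11 - 5) × (8.7 - 7)/(11 - 7) × (8.7 - 9)/(11 - 9) = -0.028010

P(8.7) = 8×L_0(8.7) + 25×L_1(8.7) + (-4)×L_2(8.7) + (-6)×L_3(8.7) + (-15)×L_4(8.7)
P(8.7) = -7.293976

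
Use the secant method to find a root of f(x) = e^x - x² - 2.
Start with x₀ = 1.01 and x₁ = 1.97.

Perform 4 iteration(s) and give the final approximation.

f(x) = e^x - x² - 2
x₀ = 1.01, x₁ = 1.97

Secant formula: x_{n+1} = x_n - f(x_n)(x_n - x_{n-1})/(f(x_n) - f(x_{n-1}))

Iteration 1:
  f(1.010000) = -0.274499
  f(1.970000) = 1.289776
  x_2 = 1.970000 - 1.289776×(1.970000 - 1.010000)/(1.289776 - (-0.274499))
       = 1.178461
Iteration 2:
  f(1.970000) = 1.289776
  f(1.178461) = -0.139401
  x_3 = 1.178461 - (-0.139401)×(1.178461 - 1.970000)/(-0.139401 - 1.289776)
       = 1.255667
Iteration 3:
  f(1.178461) = -0.139401
  f(1.255667) = -0.066521
  x_4 = 1.255667 - (-0.066521)×(1.255667 - 1.178461)/(-0.066521 - (-0.139401))
       = 1.326136
Iteration 4:
  f(1.255667) = -0.066521
  f(1.326136) = 0.007825
  x_5 = 1.326136 - 0.007825×(1.326136 - 1.255667)/(0.007825 - (-0.066521))
       = 1.318719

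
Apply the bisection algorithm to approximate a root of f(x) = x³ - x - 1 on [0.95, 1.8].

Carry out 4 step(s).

f(x) = x³ - x - 1
Initial interval: [0.95, 1.8]

Iteration 1:
  c_1 = (0.950000 + 1.800000)/2 = 1.375000
  f(c_1) = f(1.375000) = 0.224609
  f(a) × f(c) < 0, new interval: [0.950000, 1.375000]
Iteration 2:
  c_2 = (0.950000 + 1.375000)/2 = 1.162500
  f(c_2) = f(1.162500) = -0.591490
  f(a) × f(c) ≥ 0, new interval: [1.162500, 1.375000]
Iteration 3:
  c_3 = (1.162500 + 1.375000)/2 = 1.268750
  f(c_3) = f(1.268750) = -0.226409
  f(a) × f(c) ≥ 0, new interval: [1.268750, 1.375000]
Iteration 4:
  c_4 = (1.268750 + 1.375000)/2 = 1.321875
  f(c_4) = f(1.321875) = -0.012092
  f(a) × f(c) ≥ 0, new interval: [1.321875, 1.375000]

After 4 iteration(s), the approximation is c_4 = 1.321875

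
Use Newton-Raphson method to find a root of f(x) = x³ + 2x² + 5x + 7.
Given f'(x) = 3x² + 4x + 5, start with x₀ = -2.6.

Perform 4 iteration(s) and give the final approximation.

f(x) = x³ + 2x² + 5x + 7
f'(x) = 3x² + 4x + 5
x₀ = -2.6

Newton-Raphson formula: x_{n+1} = x_n - f(x_n)/f'(x_n)

Iteration 1:
  f(-2.600000) = -10.056000
  f'(-2.600000) = 14.880000
  x_1 = -2.600000 - (-10.056000)/14.880000 = -1.924194
Iteration 2:
  f(-1.924194) = -2.340293
  f'(-1.924194) = 8.410788
  x_2 = -1.924194 - (-2.340293)/8.410788 = -1.645945
Iteration 3:
  f(-1.645945) = -0.270540
  f'(-1.645945) = 6.543623
  x_3 = -1.645945 - (-0.270540)/6.543623 = -1.604601
Iteration 4:
  f(-1.604601) = -0.004951
  f'(-1.604601) = 6.305827
  x_4 = -1.604601 - (-0.004951)/6.305827 = -1.603815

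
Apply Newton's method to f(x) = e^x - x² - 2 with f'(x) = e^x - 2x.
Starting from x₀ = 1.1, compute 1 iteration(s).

f(x) = e^x - x² - 2
f'(x) = e^x - 2x
x₀ = 1.1

Newton-Raphson formula: x_{n+1} = x_n - f(x_n)/f'(x_n)

Iteration 1:
  f(1.100000) = -0.205834
  f'(1.100000) = 0.804166
  x_1 = 1.100000 - (-0.205834)/0.804166 = 1.355960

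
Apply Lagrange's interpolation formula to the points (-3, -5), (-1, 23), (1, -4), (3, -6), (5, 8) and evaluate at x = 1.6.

Lagrange interpolation formula:
P(x) = Σ yᵢ × Lᵢ(x)
where Lᵢ(x) = Π_{j≠i} (x - xⱼ)/(xᵢ - xⱼ)

L_0(1.6) = (1.6 - (-1))/(-3 - (-1)) × (1.6 - 1)/(-3 - 1) × (1.6 - 3)/(-3 - 3) × (1.6 - 5)/(-3 - 5) = 0.019338
L_1(1.6) = (1.6 - (-3))/(-1 - (-3)) × (1.6 - 1)/(-1 - 1) × (1.6 - 3)/(-1 - 3) × (1.6 - 5)/(-1 - 5) = -0.136850
L_2(1.6) = (1.6 - (-3))/(1 - (-3)) × (1.6 - (-1))/(1 - (-1)) × (1.6 - 3)/(1 - 3) × (1.6 - 5)/(1 - 5) = 0.889525
L_3(1.6) = (1.6 - (-3))/(3 - (-3)) × (1.6 - (-1))/(3 - (-1)) × (1.6 - 1)/(3 - 1) × (1.6 - 5)/(3 - 5) = 0.254150
L_4(1.6) = (1.6 - (-3))/(5 - (-3)) × (1.6 - (-1))/(5 - (-1)) × (1.6 - 1)/(5 - 1) × (1.6 - 3)/(5 - 3) = -0.026163

P(1.6) = (-5)×L_0(1.6) + 23×L_1(1.6) + (-4)×L_2(1.6) + (-6)×L_3(1.6) + 8×L_4(1.6)
P(1.6) = -8.536537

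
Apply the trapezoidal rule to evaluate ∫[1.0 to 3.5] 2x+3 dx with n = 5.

f(x) = 2x+3
a = 1.0, b = 3.5, n = 5
h = (b - a)/n = 0.500000

Trapezoidal rule: (h/2)[f(x₀) + 2f(x₁) + 2f(x₂) + ... + f(xₙ)]

x_0 = 1.0000, f(x_0) = 5.000000, coefficient = 1
x_1 = 1.5000, f(x_1) = 6.000000, coefficient = 2
x_2 = 2.0000, f(x_2) = 7.000000, coefficient = 2
x_3 = 2.5000, f(x_3) = 8.000000, coefficient = 2
x_4 = 3.0000, f(x_4) = 9.000000, coefficient = 2
x_5 = 3.5000, f(x_5) = 10.000000, coefficient = 1

I ≈ (0.500000/2) × 75.000000 = 18.750000
Exact value: 18.750000
Error: 0.000000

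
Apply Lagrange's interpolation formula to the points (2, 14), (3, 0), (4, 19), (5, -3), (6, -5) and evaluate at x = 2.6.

Lagrange interpolation formula:
P(x) = Σ yᵢ × Lᵢ(x)
where Lᵢ(x) = Π_{j≠i} (x - xⱼ)/(xᵢ - xⱼ)

L_0(2.6) = (2.6 - 3)/(2 - 3) × (2.6 - 4)/(2 - 4) × (2.6 - 5)/(2 - 5) × (2.6 - 6)/(2 - 6) = 0.190400
L_1(2.6) = (2.6 - 2)/(3 - 2) × (2.6 - 4)/(3 - 4) × (2.6 - 5)/(3 - 5) × (2.6 - 6)/(3 - 6) = 1.142400
L_2(2.6) = (2.6 - 2)/(4 - 2) × (2.6 - 3)/(4 - 3) × (2.6 - 5)/(4 - 5) × (2.6 - 6)/(4 - 6) = -0.489600
L_3(2.6) = (2.6 - 2)/(5 - 2) × (2.6 - 3)/(5 - 3) × (2.6 - 4)/(5 - 4) × (2.6 - 6)/(5 - 6) = 0.190400
L_4(2.6) = (2.6 - 2)/(6 - 2) × (2.6 - 3)/(6 - 3) × (2.6 - 4)/(6 - 4) × (2.6 - 5)/(6 - 5) = -0.033600

P(2.6) = 14×L_0(2.6) + 0×L_1(2.6) + 19×L_2(2.6) + (-3)×L_3(2.6) + (-5)×L_4(2.6)
P(2.6) = -7.040000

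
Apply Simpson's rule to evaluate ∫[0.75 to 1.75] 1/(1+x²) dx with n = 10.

f(x) = 1/(1+x²)
a = 0.75, b = 1.75, n = 10
h = (b - a)/n = 0.100000

Simpson's rule: (h/3)[f(x₀) + 4f(x₁) + 2f(x₂) + ... + f(xₙ)]

x_0 = 0.7500, f(x_0) = 0.640000, coefficient = 1
x_1 = 0.8500, f(x_1) = 0.580552, coefficient = 4
x_2 = 0.9500, f(x_2) = 0.525624, coefficient = 2
x_3 = 1.0500, f(x_3) = 0.475624, coefficient = 4
x_4 = 1.1500, f(x_4) = 0.430571, coefficient = 2
x_5 = 1.2500, f(x_5) = 0.390244, coefficient = 4
x_6 = 1.3500, f(x_6) = 0.354296, coefficient = 2
x_7 = 1.4500, f(x_7) = 0.322321, coefficient = 4
x_8 = 1.5500, f(x_8) = 0.293902, coefficient = 2
x_9 = 1.6500, f(x_9) = 0.268637, coefficient = 4
x_10 = 1.7500, f(x_10) = 0.246154, coefficient = 1

I ≈ (0.100000/3) × 12.244446 = 0.408148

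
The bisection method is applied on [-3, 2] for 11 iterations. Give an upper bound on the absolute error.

Bisection error bound: |error| ≤ (b-a)/2^n
|error| ≤ (2 - (-3))/2^11 = 5/2^11
|error| ≤ 0.0024414062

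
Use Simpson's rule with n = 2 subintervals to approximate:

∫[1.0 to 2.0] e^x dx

f(x) = e^x
a = 1.0, b = 2.0, n = 2
h = (b - a)/n = 0.500000

Simpson's rule: (h/3)[f(x₀) + 4f(x₁) + 2f(x₂) + ... + f(xₙ)]

x_0 = 1.0000, f(x_0) = 2.718282, coefficient = 1
x_1 = 1.5000, f(x_1) = 4.481689, coefficient = 4
x_2 = 2.0000, f(x_2) = 7.389056, coefficient = 1

I ≈ (0.500000/3) × 28.034094 = 4.672349
Exact value: 4.670774
Error: 0.001575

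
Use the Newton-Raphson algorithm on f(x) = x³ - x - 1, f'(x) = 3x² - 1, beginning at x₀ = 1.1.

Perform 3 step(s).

f(x) = x³ - x - 1
f'(x) = 3x² - 1
x₀ = 1.1

Newton-Raphson formula: x_{n+1} = x_n - f(x_n)/f'(x_n)

Iteration 1:
  f(1.100000) = -0.769000
  f'(1.100000) = 2.630000
  x_1 = 1.100000 - (-0.769000)/2.630000 = 1.392395
Iteration 2:
  f(1.392395) = 0.307132
  f'(1.392395) = 4.816295
  x_2 = 1.392395 - 0.307132/4.816295 = 1.328626
Iteration 3:
  f(1.328626) = 0.016727
  f'(1.328626) = 4.295742
  x_3 = 1.328626 - 0.016727/4.295742 = 1.324732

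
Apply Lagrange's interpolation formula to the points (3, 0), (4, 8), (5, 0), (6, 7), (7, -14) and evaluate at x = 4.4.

Lagrange interpolation formula:
P(x) = Σ yᵢ × Lᵢ(x)
where Lᵢ(x) = Π_{j≠i} (x - xⱼ)/(xᵢ - xⱼ)

L_0(4.4) = (4.4 - 4)/(3 - 4) × (4.4 - 5)/(3 - 5) × (4.4 - 6)/(3 - 6) × (4.4 - 7)/(3 - 7) = -0.041600
L_1(4.4) = (4.4 - 3)/(4 - 3) × (4.4 - 5)/(4 - 5) × (4.4 - 6)/(4 - 6) × (4.4 - 7)/(4 - 7) = 0.582400
L_2(4.4) = (4.4 - 3)/(5 - 3) × (4.4 - 4)/(5 - 4) × (4.4 - 6)/(5 - 6) × (4.4 - 7)/(5 - 7) = 0.582400
L_3(4.4) = (4.4 - 3)/(6 - 3) × (4.4 - 4)/(6 - 4) × (4.4 - 5)/(6 - 5) × (4.4 - 7)/(6 - 7) = -0.145600
L_4(4.4) = (4.4 - 3)/(7 - 3) × (4.4 - 4)/(7 - 4) × (4.4 - 5)/(7 - 5) × (4.4 - 6)/(7 - 6) = 0.022400

P(4.4) = 0×L_0(4.4) + 8×L_1(4.4) + 0×L_2(4.4) + 7×L_3(4.4) + (-14)×L_4(4.4)
P(4.4) = 3.326400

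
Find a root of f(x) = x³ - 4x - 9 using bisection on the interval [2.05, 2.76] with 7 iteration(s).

f(x) = x³ - 4x - 9
Initial interval: [2.05, 2.76]

Iteration 1:
  c_1 = (2.050000 + 2.760000)/2 = 2.405000
  f(c_1) = f(2.405000) = -4.709420
  f(a) × f(c) ≥ 0, new interval: [2.405000, 2.760000]
Iteration 2:
  c_2 = (2.405000 + 2.760000)/2 = 2.582500
  f(c_2) = f(2.582500) = -2.106517
  f(a) × f(c) ≥ 0, new interval: [2.582500, 2.760000]
Iteration 3:
  c_3 = (2.582500 + 2.760000)/2 = 2.671250
  f(c_3) = f(2.671250) = -0.624091
  f(a) × f(c) ≥ 0, new interval: [2.671250, 2.760000]
Iteration 4:
  c_4 = (2.671250 + 2.760000)/2 = 2.715625
  f(c_4) = f(2.715625) = 0.164200
  f(a) × f(c) < 0, new interval: [2.671250, 2.715625]
Iteration 5:
  c_5 = (2.671250 + 2.715625)/2 = 2.693437
  f(c_5) = f(2.693437) = -0.233923
  f(a) × f(c) ≥ 0, new interval: [2.693437, 2.715625]
Iteration 6:
  c_6 = (2.693437 + 2.715625)/2 = 2.704531
  f(c_6) = f(2.704531) = -0.035860
  f(a) × f(c) ≥ 0, new interval: [2.704531, 2.715625]
Iteration 7:
  c_7 = (2.704531 + 2.715625)/2 = 2.710078
  f(c_7) = f(2.710078) = 0.063920
  f(a) × f(c) < 0, new interval: [2.704531, 2.710078]

After 7 iteration(s), the approximation is c_7 = 2.710078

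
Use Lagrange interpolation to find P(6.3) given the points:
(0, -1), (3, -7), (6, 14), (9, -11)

Lagrange interpolation formula:
P(x) = Σ yᵢ × Lᵢ(x)
where Lᵢ(x) = Π_{j≠i} (x - xⱼ)/(xᵢ - xⱼ)

L_0(6.3) = (6.3 - 3)/(0 - 3) × (6.3 - 6)/(0 - 6) × (6.3 - 9)/(0 - 9) = 0.016500
L_1(6.3) = (6.3 - 0)/(3 - 0) × (6.3 - 6)/(3 - 6) × (6.3 - 9)/(3 - 9) = -0.094500
L_2(6.3) = (6.3 - 0)/(6 - 0) × (6.3 - 3)/(6 - 3) × (6.3 - 9)/(6 - 9) = 1.039500
L_3(6.3) = (6.3 - 0)/(9 - 0) × (6.3 - 3)/(9 - 3) × (6.3 - 6)/(9 - 6) = 0.038500

P(6.3) = (-1)×L_0(6.3) + (-7)×L_1(6.3) + 14×L_2(6.3) + (-11)×L_3(6.3)
P(6.3) = 14.774500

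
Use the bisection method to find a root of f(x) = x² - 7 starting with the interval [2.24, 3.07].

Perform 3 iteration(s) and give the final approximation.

f(x) = x² - 7
Initial interval: [2.24, 3.07]

Iteration 1:
  c_1 = (2.240000 + 3.070000)/2 = 2.655000
  f(c_1) = f(2.655000) = 0.049025
  f(a) × f(c) < 0, new interval: [2.240000, 2.655000]
Iteration 2:
  c_2 = (2.240000 + 2.655000)/2 = 2.447500
  f(c_2) = f(2.447500) = -1.009744
  f(a) × f(c) ≥ 0, new interval: [2.447500, 2.655000]
Iteration 3:
  c_3 = (2.447500 + 2.655000)/2 = 2.551250
  f(c_3) = f(2.551250) = -0.491123
  f(a) × f(c) ≥ 0, new interval: [2.551250, 2.655000]

After 3 iteration(s), the approximation is c_3 = 2.551250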